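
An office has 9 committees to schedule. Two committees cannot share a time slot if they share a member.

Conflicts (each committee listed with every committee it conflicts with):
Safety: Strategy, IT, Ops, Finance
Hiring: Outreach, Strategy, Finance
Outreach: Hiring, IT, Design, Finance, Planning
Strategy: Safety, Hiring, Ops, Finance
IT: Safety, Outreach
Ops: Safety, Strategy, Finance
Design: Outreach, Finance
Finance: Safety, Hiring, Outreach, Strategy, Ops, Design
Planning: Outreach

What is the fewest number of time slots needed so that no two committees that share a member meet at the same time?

4

Safety, Strategy, Ops, Finance all conflict with each other, so at least 4 time slots are needed.
4 time slots suffice: time slot 1 → {IT, Finance, Planning}; time slot 2 → {Safety, Outreach}; time slot 3 → {Strategy, Design}; time slot 4 → {Hiring, Ops}. Each listed conflict is separated.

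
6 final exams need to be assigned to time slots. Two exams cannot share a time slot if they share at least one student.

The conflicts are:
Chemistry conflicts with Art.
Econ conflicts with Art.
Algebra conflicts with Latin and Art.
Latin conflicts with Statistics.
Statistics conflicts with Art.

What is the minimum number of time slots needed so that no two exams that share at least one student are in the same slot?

Econ and Art conflict, so at least 2 time slots are needed.
Using 2 time slots: Chemistry=2, Econ=2, Algebra=2, Latin=1, Statistics=2, Art=1. No two conflicting exams share a time slot.

2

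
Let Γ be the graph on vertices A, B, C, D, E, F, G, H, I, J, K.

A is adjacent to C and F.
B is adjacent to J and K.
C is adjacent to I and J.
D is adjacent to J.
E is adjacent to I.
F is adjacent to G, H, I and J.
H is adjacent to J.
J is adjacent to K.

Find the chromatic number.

3

B, J, K are mutually adjacent, so at least 3 colors are needed.
3 colors suffice: color red → {A, G, I, J}; color blue → {B, C, D, E, F}; color green → {H, K}. No two adjacent vertices share a color.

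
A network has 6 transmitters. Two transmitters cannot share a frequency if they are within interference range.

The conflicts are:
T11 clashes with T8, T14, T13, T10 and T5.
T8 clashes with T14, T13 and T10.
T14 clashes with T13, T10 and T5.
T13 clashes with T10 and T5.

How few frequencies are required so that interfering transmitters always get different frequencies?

T11, T8, T14, T13, T10 pairwise conflict, so at least 5 frequencies are needed.
5 frequencies suffice: frequency 1 → {T13}; frequency 2 → {T14}; frequency 3 → {T11}; frequency 4 → {T8, T5}; frequency 5 → {T10}. Every pair that conflicts lands in different frequencies.

5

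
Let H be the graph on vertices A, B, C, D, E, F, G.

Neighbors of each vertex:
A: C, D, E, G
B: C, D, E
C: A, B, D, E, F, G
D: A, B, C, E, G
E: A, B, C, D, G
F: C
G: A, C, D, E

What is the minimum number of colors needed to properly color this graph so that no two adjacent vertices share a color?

5

A, C, D, E, G form a clique, so at least 5 colors are needed.
5 colors suffice: color red → {C}; color blue → {D, F}; color green → {E}; color yellow → {B, G}; color purple → {A}. No two adjacent vertices share a color.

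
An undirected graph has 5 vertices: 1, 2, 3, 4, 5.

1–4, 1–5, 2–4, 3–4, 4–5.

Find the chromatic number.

3

1, 4, 5 are pairwise adjacent, so at least 3 colors are needed.
A valid assignment using 3 colors: 1=green, 2=blue, 3=blue, 4=red, 5=blue. Every edge joins two different colors.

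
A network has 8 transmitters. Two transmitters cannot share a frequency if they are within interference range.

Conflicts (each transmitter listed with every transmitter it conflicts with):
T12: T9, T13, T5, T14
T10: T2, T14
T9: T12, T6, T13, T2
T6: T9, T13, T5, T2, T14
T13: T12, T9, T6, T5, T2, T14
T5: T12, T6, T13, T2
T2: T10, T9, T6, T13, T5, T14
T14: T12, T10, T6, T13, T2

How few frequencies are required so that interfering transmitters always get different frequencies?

T9, T6, T13, T2 pairwise conflict, so at least 4 frequencies are needed.
4 frequencies suffice: frequency 1 → {T12, T2}; frequency 2 → {T10, T13}; frequency 3 → {T6}; frequency 4 → {T9, T5, T14}. Every pair that conflicts lands in different frequencies.

4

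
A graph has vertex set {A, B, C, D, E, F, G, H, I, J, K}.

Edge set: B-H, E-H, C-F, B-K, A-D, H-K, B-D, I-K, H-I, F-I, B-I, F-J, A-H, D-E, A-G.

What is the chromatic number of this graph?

B, H, I, K are mutually adjacent (a clique of size 4), so at least 4 colors are needed.
One proper 4-coloring: A=2, B=3, C=2, D=1, E=2, F=1, G=1, H=1, I=2, J=2, K=4. No two adjacent vertices share a color.

4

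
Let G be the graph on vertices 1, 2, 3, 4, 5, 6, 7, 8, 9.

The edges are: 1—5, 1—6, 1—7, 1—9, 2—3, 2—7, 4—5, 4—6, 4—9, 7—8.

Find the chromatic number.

2

7 and 8 are adjacent, so at least 2 colors are needed.
2 colors suffice: color a → {1, 2, 4, 8}; color b → {3, 5, 6, 7, 9}. No two adjacent vertices share a color.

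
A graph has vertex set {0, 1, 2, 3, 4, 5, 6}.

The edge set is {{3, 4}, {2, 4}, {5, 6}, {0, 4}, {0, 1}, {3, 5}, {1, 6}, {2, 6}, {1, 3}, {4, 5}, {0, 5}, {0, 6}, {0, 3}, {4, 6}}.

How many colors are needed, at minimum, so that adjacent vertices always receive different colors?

0, 3, 4, 5 form a clique, so at least 4 colors are needed.
4 colors suffice: 0=a, 1=b, 2=a, 3=c, 4=b, 5=d, 6=c. No two adjacent vertices share a color.

4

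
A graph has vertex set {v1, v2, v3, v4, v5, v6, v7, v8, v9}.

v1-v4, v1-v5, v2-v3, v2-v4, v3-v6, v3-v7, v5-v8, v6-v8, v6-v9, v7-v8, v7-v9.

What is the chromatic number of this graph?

3

The cycle v1-v5-v8-v6-v3-v2-v4-v1 has odd length 7, so it cannot be 2-colored; at least 3 colors are needed.
3 colors suffice: color 1 → {v1, v2, v6, v7}; color 2 → {v3, v4, v8, v9}; color 3 → {v5}. Every edge joins two different colors.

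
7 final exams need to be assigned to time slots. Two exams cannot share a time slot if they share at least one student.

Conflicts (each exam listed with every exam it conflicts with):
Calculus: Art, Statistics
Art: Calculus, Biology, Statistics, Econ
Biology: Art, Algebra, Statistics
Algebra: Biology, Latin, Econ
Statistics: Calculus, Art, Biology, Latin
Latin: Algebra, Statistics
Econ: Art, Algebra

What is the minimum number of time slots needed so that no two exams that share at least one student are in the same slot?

Art, Biology, Statistics are mutually in conflict, so at least 3 time slots are needed.
3 time slots suffice: time slot 1 → {Algebra, Statistics}; time slot 2 → {Art, Latin}; time slot 3 → {Calculus, Biology, Econ}. Every pair that conflicts lands in different time slots.

3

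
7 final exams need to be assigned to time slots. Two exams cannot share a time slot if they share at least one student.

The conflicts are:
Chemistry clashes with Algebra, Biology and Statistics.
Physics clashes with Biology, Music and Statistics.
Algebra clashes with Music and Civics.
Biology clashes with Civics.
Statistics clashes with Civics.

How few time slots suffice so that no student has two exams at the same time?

3

The cycle Physics-Statistics-Civics-Algebra-Music-Physics has odd length 5, so it cannot be 2-colored; at least 3 time slots are needed.
A valid assignment using 3 time slots: Chemistry=1, Physics=1, Algebra=2, Biology=2, Music=3, Statistics=2, Civics=1. No two conflicting exams share a time slot.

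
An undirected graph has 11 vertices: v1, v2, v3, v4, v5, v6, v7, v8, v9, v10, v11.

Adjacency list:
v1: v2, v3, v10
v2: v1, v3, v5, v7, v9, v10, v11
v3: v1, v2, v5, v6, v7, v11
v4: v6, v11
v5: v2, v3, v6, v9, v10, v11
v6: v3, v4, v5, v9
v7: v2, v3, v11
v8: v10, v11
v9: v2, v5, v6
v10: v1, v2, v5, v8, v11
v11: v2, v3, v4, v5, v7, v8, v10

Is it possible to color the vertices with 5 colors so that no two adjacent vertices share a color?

The chromatic number is 4. v2, v3, v5, v11 form a clique, so at least 4 colors are needed.
4 colors suffice: color 1 → {v2, v6, v8}; color 2 → {v1, v9, v11}; color 3 → {v4, v5, v7}; color 4 → {v3, v10}.
Since 5 ≥ 4, a proper 5-coloring certainly exists.

Yes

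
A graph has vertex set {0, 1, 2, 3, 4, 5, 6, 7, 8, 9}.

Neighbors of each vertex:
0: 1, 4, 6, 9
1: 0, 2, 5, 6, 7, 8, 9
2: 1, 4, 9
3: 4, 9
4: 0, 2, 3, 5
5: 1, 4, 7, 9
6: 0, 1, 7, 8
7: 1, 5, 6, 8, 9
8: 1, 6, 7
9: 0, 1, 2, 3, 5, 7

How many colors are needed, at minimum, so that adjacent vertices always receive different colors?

1, 5, 7, 9 are pairwise adjacent (a clique of size 4), so at least 4 colors are needed.
4 colors suffice: color a → {1, 4}; color b → {6, 9}; color c → {0, 2, 3, 7}; color d → {5, 8}. Each edge has distinct colors on its endpoints.

4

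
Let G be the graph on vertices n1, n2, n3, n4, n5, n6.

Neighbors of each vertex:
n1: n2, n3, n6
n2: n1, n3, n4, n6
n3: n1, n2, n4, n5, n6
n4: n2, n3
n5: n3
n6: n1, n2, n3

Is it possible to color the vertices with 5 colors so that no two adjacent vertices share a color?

The chromatic number is 4. n1, n2, n3, n6 form a clique, so at least 4 colors are needed.
One proper 4-coloring: n1=G, n2=B, n3=R, n4=G, n5=B, n6=Y.
Since 5 ≥ 4, a proper 5-coloring certainly exists.

Yes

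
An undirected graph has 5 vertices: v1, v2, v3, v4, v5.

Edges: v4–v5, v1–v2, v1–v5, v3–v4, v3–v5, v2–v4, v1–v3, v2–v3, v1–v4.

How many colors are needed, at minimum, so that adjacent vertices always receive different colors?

4

v1, v2, v3, v4 form a clique, so at least 4 colors are needed.
A valid assignment using 4 colors: v1=1, v2=4, v3=2, v4=3, v5=4. Every edge joins two different colors.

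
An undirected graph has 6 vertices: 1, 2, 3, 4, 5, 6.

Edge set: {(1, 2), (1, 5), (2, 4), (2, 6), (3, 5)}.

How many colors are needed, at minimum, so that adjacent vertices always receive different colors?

2 and 6 are adjacent, so at least 2 colors are needed.
2 colors suffice: 1=blue, 2=red, 3=blue, 4=blue, 5=red, 6=blue. Every edge joins two different colors.

2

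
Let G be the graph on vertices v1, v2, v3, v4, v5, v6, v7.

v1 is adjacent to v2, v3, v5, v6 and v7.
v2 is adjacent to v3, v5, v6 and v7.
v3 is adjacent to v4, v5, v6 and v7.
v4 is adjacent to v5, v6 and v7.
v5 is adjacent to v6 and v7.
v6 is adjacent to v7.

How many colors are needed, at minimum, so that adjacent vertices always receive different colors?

v1, v2, v3, v5, v6, v7 are pairwise adjacent (a clique of size 6), so at least 6 colors are needed.
6 colors suffice: color 1 → {v5}; color 2 → {v6}; color 3 → {v3}; color 4 → {v7}; color 5 → {v2, v4}; color 6 → {v1}. No two adjacent vertices share a color.

6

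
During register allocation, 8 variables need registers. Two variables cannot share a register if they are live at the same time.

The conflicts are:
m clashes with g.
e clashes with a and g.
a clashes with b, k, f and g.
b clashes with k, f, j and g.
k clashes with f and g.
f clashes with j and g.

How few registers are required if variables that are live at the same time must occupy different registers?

5

a, b, k, f, g pairwise conflict, so at least 5 registers are needed.
5 registers suffice: register 1 → {j, g}; register 2 → {m, e, f}; register 3 → {a}; register 4 → {b}; register 5 → {k}. Each listed conflict is separated.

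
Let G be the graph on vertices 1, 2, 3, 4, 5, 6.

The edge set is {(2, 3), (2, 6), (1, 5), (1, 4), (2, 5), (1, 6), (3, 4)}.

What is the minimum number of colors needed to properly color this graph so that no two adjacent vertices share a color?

The cycle 1-5-2-3-4-1 has odd length 5, so it cannot be 2-colored; at least 3 colors are needed.
3 colors suffice: 1=red, 2=red, 3=blue, 4=green, 5=blue, 6=blue. No two adjacent vertices share a color.

3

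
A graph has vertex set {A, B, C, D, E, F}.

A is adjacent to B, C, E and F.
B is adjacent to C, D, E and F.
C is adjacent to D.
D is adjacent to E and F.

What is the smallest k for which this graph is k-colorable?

3

B, D, E are mutually adjacent, so at least 3 colors are needed.
One proper 3-coloring: A=2, B=1, C=3, D=2, E=3, F=3. Each edge has distinct colors on its endpoints.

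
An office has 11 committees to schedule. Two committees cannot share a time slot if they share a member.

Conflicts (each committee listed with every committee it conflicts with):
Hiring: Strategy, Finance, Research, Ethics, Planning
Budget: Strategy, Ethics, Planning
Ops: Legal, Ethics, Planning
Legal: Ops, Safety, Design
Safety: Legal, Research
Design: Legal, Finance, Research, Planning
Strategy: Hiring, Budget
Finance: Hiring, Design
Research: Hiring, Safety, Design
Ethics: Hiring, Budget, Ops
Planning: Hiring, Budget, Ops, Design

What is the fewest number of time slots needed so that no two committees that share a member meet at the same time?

Design and Planning conflict, so at least 2 time slots are needed.
2 time slots suffice: Hiring=1, Budget=1, Ops=1, Legal=2, Safety=1, Design=1, Strategy=2, Finance=2, Research=2, Ethics=2, Planning=2. Every pair that conflicts lands in different time slots.

2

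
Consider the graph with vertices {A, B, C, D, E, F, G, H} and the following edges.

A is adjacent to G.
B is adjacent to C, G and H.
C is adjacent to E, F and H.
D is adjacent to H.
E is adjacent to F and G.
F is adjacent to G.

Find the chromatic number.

3

B, C, H form a triangle, so at least 3 colors are needed.
3 colors suffice: color 1 → {C, D, G}; color 2 → {A, E, H}; color 3 → {B, F}. No two adjacent vertices share a color.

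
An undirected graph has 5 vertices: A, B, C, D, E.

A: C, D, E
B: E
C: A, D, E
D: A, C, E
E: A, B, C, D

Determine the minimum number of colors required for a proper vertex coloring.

A, C, D, E form a clique, so at least 4 colors are needed.
4 colors suffice: color 1 → {E}; color 2 → {A, B}; color 3 → {C}; color 4 → {D}. Each edge has distinct colors on its endpoints.

4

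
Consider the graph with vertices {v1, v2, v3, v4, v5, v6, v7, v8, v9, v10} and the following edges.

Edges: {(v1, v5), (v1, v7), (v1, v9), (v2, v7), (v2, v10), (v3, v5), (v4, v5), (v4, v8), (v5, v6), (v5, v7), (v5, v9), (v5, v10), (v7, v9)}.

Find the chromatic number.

4

v1, v5, v7, v9 form a clique, so at least 4 colors are needed.
4 colors suffice: color red → {v2, v5, v8}; color blue → {v3, v4, v6, v7, v10}; color green → {v9}; color yellow → {v1}. Each edge has distinct colors on its endpoints.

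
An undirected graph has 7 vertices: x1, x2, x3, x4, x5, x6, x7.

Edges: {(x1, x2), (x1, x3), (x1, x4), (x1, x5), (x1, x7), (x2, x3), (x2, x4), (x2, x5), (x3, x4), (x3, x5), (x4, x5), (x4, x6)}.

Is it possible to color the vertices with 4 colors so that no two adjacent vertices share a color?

No

x1, x2, x3, x4, x5 are mutually adjacent (a clique of size 5), so at least 5 colors are needed.
So 4 colors are not enough.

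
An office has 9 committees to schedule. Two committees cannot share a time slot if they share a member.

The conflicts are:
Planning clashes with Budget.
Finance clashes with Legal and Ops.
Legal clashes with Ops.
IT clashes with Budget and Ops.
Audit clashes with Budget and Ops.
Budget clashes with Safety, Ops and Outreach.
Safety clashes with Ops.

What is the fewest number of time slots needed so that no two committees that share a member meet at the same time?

3

Audit, Budget, Ops pairwise conflict, so at least 3 time slots are needed.
A valid assignment using 3 time slots: Planning=1, Finance=3, Legal=2, IT=3, Audit=3, Budget=2, Safety=3, Ops=1, Outreach=1. Every pair that conflicts lands in different time slots.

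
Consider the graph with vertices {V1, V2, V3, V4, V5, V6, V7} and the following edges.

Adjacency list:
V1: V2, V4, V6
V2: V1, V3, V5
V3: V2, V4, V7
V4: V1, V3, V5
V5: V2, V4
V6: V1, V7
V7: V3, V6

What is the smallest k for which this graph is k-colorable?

The cycle V6-V1-V4-V3-V7-V6 has odd length 5, so it cannot be 2-colored; at least 3 colors are needed.
A valid assignment using 3 colors: V1=2, V2=1, V3=2, V4=1, V5=2, V6=3, V7=1. Every edge joins two different colors.

3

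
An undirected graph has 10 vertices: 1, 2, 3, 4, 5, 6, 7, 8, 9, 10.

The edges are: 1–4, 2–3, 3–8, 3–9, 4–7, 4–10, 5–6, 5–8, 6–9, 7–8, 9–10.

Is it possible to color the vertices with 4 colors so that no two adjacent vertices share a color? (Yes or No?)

Yes

The chromatic number is 3. The cycle 3-8-5-6-9-3 has odd length 5, so it cannot be 2-colored; at least 3 colors are needed.
3 colors suffice: color red → {2, 4, 8, 9}; color blue → {1, 3, 5, 7, 10}; color green → {6}.
Since 4 ≥ 3, a proper 4-coloring certainly exists.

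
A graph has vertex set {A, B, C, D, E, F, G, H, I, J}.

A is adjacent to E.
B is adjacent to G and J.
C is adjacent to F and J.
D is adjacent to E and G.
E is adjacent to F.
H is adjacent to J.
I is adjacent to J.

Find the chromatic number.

The cycle B-G-D-E-F-C-J-B has odd length 7, so it cannot be 2-colored; at least 3 colors are needed.
3 colors suffice: color 1 → {E, G, J}; color 2 → {A, B, C, D, H, I}; color 3 → {F}. Every edge joins two different colors.

3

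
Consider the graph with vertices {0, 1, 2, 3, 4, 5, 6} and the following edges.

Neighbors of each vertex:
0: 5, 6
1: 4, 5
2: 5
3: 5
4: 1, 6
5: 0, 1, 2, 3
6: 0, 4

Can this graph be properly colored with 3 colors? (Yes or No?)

The chromatic number is 3. The cycle 5-1-4-6-0-5 has odd length 5, so it cannot be 2-colored; at least 3 colors are needed.
3 colors suffice: color red → {4, 5}; color blue → {1, 2, 3, 6}; color green → {0}.
That is already a proper 3-coloring.

Yes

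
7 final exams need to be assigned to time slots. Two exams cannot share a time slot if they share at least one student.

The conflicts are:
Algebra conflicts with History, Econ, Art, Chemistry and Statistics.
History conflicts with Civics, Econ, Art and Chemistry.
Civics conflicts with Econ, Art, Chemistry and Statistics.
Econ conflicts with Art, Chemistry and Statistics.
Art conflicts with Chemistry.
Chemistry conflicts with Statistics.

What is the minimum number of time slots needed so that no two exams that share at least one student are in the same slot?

Algebra, History, Econ, Art, Chemistry pairwise conflict, so at least 5 time slots are needed.
5 time slots suffice: time slot 1 → {Econ}; time slot 2 → {Chemistry}; time slot 3 → {Algebra, Civics}; time slot 4 → {Art, Statistics}; time slot 5 → {History}. No two conflicting exams share a time slot.

5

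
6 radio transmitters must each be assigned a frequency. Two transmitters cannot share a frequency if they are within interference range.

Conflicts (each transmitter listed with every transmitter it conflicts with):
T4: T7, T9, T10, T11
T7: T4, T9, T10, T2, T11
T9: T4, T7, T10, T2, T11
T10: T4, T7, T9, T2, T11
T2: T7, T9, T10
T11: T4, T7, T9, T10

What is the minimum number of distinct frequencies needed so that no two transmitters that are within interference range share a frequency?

T4, T7, T9, T10, T11 pairwise conflict, so at least 5 frequencies are needed.
A valid assignment using 5 frequencies: T4=5, T7=1, T9=3, T10=2, T2=4, T11=4. Every pair that conflicts lands in different frequencies.

5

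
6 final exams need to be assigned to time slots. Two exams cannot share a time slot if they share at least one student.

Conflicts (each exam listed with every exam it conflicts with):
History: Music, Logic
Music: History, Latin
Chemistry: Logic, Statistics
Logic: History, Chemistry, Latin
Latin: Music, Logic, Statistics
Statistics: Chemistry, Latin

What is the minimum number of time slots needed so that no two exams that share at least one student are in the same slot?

2

Chemistry and Statistics conflict, so at least 2 time slots are needed.
2 time slots suffice: time slot 1 → {History, Chemistry, Latin}; time slot 2 → {Music, Logic, Statistics}. Each listed conflict is separated.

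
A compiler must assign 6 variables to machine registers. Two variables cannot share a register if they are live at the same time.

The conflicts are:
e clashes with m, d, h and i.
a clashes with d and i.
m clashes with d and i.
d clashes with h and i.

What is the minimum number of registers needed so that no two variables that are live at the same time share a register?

e, m, d, i pairwise conflict, so at least 4 registers are needed.
4 registers suffice: register 1 → {d}; register 2 → {h, i}; register 3 → {e, a}; register 4 → {m}. Every pair that conflicts lands in different registers.

4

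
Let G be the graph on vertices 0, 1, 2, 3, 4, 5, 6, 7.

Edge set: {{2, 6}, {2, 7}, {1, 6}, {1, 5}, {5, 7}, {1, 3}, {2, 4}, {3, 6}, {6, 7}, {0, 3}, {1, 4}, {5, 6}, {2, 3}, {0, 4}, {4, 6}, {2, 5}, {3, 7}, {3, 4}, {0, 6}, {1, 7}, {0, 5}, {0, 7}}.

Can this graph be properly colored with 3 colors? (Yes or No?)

No

2, 3, 6, 7 are mutually adjacent (a clique of size 4), so at least 4 colors are needed.
So 3 colors are not enough.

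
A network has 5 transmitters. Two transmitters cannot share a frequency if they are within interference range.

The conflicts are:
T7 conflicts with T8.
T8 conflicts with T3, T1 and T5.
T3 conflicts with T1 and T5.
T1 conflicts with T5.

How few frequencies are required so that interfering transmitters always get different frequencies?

4

T8, T3, T1, T5 are mutually in conflict, so at least 4 frequencies are needed.
A valid assignment using 4 frequencies: T7=2, T8=1, T3=4, T1=2, T5=3. Each listed conflict is separated.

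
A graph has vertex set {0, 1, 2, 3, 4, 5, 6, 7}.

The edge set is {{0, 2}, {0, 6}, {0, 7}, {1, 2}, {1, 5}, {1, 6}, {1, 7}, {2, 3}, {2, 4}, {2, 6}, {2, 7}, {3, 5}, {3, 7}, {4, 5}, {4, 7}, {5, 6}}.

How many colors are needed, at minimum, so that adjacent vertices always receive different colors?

0, 2, 7 are pairwise adjacent, so at least 3 colors are needed.
One proper 3-coloring: 0=c, 1=c, 2=a, 3=c, 4=c, 5=a, 6=b, 7=b. Every edge joins two different colors.

3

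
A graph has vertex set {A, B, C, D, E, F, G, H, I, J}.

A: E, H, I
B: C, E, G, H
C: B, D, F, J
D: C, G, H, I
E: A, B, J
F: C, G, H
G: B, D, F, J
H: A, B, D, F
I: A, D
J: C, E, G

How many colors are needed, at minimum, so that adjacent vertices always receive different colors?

F and G are adjacent, so at least 2 colors are needed.
2 colors suffice: color 1 → {C, E, G, H, I}; color 2 → {A, B, D, F, J}. No two adjacent vertices share a color.

2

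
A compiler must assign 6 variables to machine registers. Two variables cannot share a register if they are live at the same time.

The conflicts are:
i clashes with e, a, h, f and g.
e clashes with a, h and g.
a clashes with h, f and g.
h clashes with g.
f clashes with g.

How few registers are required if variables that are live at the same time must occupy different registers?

5

i, e, a, h, g are mutually in conflict, so at least 5 registers are needed.
5 registers suffice: i=1, e=5, a=2, h=4, f=4, g=3. Each listed conflict is separated.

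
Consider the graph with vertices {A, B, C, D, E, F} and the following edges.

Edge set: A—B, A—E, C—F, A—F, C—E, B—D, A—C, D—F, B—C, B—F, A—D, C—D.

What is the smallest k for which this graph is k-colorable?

A, B, C, D, F form a clique, so at least 5 colors are needed.
One proper 5-coloring: A=blue, B=yellow, C=red, D=purple, E=green, F=green. Every edge joins two different colors.

5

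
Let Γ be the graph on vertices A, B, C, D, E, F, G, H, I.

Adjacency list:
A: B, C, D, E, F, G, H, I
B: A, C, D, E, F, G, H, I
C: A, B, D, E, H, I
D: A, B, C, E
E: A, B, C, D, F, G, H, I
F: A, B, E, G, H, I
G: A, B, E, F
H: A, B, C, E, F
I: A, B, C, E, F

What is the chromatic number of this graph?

5

A, B, E, F, G form a clique, so at least 5 colors are needed.
A valid assignment using 5 colors: A=2, B=3, C=4, D=5, E=1, F=4, G=5, H=5, I=5. No two adjacent vertices share a color.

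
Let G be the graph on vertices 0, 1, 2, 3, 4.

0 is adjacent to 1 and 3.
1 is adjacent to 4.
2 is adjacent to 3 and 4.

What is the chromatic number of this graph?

3

The cycle 4-2-3-0-1-4 has odd length 5, so it cannot be 2-colored; at least 3 colors are needed.
3 colors suffice: color a → {1, 3}; color b → {0, 2}; color c → {4}. No two adjacent vertices share a color.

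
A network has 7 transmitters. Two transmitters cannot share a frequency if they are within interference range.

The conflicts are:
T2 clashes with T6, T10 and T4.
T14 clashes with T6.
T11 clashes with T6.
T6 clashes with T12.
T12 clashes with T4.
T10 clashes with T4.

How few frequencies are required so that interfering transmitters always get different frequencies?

T2, T10, T4 all conflict with each other, so at least 3 frequencies are needed.
3 frequencies suffice: frequency 1 → {T6, T4}; frequency 2 → {T2, T14, T11, T12}; frequency 3 → {T10}. Each listed conflict is separated.

3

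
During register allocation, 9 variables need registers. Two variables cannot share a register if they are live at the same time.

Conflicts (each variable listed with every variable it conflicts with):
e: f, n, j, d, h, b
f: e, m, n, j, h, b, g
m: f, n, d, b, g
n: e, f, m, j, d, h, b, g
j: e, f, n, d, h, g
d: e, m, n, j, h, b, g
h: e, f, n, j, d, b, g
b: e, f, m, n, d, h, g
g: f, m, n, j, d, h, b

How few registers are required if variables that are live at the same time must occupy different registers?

e, n, j, d, h are mutually in conflict, so at least 5 registers are needed.
Using 5 registers: e=4, f=3, m=2, n=1, j=5, d=3, h=2, b=5, g=4. No two conflicting variables share a register.

5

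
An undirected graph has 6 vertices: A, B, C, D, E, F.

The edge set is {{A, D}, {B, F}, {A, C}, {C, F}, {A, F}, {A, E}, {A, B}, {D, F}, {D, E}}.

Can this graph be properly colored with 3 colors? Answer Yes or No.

The chromatic number is 3. A, C, F are mutually adjacent, so at least 3 colors are needed.
3 colors suffice: color red → {A}; color blue → {E, F}; color green → {B, C, D}.
That is already a proper 3-coloring.

Yes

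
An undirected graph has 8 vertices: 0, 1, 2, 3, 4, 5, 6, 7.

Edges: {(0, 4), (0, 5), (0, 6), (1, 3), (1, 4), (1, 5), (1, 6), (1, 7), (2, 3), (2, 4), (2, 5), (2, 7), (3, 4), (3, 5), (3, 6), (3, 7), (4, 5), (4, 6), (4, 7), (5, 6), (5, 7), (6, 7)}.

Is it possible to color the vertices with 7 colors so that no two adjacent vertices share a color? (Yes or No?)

Yes

The chromatic number is 6. 1, 3, 4, 5, 6, 7 are pairwise adjacent (a clique of size 6), so at least 6 colors are needed.
6 colors suffice: 0=green, 1=orange, 2=purple, 3=green, 4=blue, 5=red, 6=purple, 7=yellow.
Since 7 ≥ 6, a proper 7-coloring certainly exists.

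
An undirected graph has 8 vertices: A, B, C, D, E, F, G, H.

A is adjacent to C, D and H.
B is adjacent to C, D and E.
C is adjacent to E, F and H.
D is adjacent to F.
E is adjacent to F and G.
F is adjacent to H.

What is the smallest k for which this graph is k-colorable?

A, C, H are pairwise adjacent, so at least 3 colors are needed.
3 colors suffice: color 1 → {C, D, G}; color 2 → {A, B, F}; color 3 → {E, H}. No two adjacent vertices share a color.

3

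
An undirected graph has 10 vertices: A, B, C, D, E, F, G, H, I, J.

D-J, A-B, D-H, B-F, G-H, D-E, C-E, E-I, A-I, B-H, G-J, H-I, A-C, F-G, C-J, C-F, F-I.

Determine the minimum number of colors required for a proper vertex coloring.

2

A and B are adjacent, so at least 2 colors are needed.
2 colors suffice: color red → {A, E, F, H, J}; color blue → {B, C, D, G, I}. Each edge has distinct colors on its endpoints.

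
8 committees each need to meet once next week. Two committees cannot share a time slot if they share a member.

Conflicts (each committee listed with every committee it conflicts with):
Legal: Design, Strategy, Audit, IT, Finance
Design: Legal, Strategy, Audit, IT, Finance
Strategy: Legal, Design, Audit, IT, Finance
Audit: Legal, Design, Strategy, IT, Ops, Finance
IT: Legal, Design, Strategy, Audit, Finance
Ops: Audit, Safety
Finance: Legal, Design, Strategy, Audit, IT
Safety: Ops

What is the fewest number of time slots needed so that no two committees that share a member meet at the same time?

Legal, Design, Strategy, Audit, IT, Finance are mutually in conflict, so at least 6 time slots are needed.
A valid assignment using 6 time slots: Legal=2, Design=4, Strategy=3, Audit=1, IT=5, Ops=2, Finance=6, Safety=1. No two conflicting committees share a time slot.

6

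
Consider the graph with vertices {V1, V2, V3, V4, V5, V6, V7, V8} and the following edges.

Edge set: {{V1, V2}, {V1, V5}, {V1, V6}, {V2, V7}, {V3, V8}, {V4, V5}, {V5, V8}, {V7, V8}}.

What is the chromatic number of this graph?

The cycle V7-V8-V5-V1-V2-V7 has odd length 5, so it cannot be 2-colored; at least 3 colors are needed.
One proper 3-coloring: V1=2, V2=3, V3=1, V4=2, V5=1, V6=1, V7=1, V8=2. Each edge has distinct colors on its endpoints.

3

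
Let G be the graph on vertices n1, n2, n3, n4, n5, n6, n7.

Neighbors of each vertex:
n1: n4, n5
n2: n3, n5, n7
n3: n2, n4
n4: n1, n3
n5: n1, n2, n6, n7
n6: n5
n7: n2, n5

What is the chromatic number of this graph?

3

n2, n5, n7 are pairwise adjacent, so at least 3 colors are needed.
3 colors suffice: color 1 → {n4, n5}; color 2 → {n1, n2, n6}; color 3 → {n3, n7}. Every edge joins two different colors.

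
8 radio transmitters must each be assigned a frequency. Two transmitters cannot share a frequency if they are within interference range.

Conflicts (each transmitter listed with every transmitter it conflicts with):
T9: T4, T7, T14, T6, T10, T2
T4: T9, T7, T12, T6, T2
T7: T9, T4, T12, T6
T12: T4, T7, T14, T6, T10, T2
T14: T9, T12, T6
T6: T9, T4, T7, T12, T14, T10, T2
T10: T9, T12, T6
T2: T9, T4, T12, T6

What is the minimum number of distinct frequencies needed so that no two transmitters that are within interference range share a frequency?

T9, T4, T6, T2 are mutually in conflict, so at least 4 frequencies are needed.
Using 4 frequencies: T9=2, T4=3, T7=4, T12=2, T14=3, T6=1, T10=3, T2=4. No two conflicting transmitters share a frequency.

4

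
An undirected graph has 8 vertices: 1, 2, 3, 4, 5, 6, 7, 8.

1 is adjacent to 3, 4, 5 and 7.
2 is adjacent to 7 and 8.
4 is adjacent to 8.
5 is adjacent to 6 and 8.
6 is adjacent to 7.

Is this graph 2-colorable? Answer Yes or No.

No

The cycle 6-7-2-8-5-6 has odd length 5, so it cannot be 2-colored; at least 3 colors are needed.
So 2 colors are not enough.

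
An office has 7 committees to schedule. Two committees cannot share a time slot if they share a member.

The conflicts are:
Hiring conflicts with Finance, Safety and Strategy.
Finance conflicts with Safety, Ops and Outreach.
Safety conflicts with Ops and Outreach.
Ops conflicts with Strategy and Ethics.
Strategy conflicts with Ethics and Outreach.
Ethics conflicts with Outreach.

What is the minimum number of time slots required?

3

Ops, Strategy, Ethics are mutually in conflict, so at least 3 time slots are needed.
3 time slots suffice: time slot 1 → {Finance, Strategy}; time slot 2 → {Safety, Ethics}; time slot 3 → {Hiring, Ops, Outreach}. No two conflicting committees share a time slot.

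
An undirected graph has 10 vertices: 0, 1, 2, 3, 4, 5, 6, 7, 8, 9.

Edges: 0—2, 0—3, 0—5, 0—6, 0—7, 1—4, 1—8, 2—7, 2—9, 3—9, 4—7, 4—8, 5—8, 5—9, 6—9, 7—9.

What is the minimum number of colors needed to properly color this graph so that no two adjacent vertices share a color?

0, 2, 7 are pairwise adjacent, so at least 3 colors are needed.
3 colors suffice: color a → {0, 8, 9}; color b → {1, 3, 5, 6, 7}; color c → {2, 4}. Every edge joins two different colors.

3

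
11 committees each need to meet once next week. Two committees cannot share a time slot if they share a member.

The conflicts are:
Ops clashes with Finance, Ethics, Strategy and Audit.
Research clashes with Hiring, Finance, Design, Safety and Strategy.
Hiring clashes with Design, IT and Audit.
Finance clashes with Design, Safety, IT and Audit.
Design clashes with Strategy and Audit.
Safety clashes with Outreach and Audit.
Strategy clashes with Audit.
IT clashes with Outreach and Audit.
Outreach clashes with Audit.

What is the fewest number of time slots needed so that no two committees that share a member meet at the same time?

3

Ops, Strategy, Audit pairwise conflict, so at least 3 time slots are needed.
Using 3 time slots: Ops=3, Research=1, Hiring=2, Finance=2, Design=3, Safety=3, Ethics=1, Strategy=2, IT=3, Outreach=2, Audit=1. Every pair that conflicts lands in different time slots.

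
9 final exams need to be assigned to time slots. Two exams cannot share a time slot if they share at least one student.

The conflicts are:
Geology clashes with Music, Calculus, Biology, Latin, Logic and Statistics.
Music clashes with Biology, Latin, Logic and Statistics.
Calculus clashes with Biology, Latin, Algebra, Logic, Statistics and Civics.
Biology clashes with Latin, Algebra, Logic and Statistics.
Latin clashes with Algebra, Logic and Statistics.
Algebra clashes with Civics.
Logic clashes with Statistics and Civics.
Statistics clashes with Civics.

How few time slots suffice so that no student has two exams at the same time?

6

Geology, Music, Biology, Latin, Logic, Statistics are mutually in conflict, so at least 6 time slots are needed.
6 time slots suffice: time slot 1 → {Algebra, Statistics}; time slot 2 → {Music, Calculus}; time slot 3 → {Latin, Civics}; time slot 4 → {Logic}; time slot 5 → {Biology}; time slot 6 → {Geology}. No two conflicting exams share a time slot.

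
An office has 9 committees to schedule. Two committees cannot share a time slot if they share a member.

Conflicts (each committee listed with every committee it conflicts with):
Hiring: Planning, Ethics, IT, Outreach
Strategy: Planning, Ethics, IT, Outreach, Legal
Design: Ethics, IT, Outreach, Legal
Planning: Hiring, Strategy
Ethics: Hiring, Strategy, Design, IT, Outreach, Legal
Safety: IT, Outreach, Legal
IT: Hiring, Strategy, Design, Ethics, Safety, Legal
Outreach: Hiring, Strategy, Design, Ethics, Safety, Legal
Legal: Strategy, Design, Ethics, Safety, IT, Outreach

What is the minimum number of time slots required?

4

Design, Ethics, IT, Legal pairwise conflict, so at least 4 time slots are needed.
4 time slots suffice: time slot 1 → {Planning, IT, Outreach}; time slot 2 → {Hiring, Legal}; time slot 3 → {Ethics, Safety}; time slot 4 → {Strategy, Design}. Every pair that conflicts lands in different time slots.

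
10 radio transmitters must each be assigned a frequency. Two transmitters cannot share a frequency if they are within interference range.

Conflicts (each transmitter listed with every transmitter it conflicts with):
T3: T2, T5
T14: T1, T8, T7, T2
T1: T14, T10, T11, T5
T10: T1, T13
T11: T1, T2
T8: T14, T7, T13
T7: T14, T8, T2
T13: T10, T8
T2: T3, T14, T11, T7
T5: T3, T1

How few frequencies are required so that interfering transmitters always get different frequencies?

3

T14, T7, T2 all conflict with each other, so at least 3 frequencies are needed.
3 frequencies suffice: frequency 1 → {T1, T8, T2}; frequency 2 → {T14, T10, T11, T5}; frequency 3 → {T3, T7, T13}. Every pair that conflicts lands in different frequencies.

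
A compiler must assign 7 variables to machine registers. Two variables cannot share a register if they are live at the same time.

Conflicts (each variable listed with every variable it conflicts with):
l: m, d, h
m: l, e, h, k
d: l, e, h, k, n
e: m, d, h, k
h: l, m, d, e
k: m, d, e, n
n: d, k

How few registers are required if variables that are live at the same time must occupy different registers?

d, k, n pairwise conflict, so at least 3 registers are needed.
3 registers suffice: register 1 → {m, d}; register 2 → {l, e, n}; register 3 → {h, k}. Each listed conflict is separated.

3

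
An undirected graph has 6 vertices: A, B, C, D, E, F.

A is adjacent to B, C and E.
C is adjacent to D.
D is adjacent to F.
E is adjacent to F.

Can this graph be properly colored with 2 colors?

The cycle F-E-A-C-D-F has odd length 5, so it cannot be 2-colored; at least 3 colors are needed.
So 2 colors are not enough.

No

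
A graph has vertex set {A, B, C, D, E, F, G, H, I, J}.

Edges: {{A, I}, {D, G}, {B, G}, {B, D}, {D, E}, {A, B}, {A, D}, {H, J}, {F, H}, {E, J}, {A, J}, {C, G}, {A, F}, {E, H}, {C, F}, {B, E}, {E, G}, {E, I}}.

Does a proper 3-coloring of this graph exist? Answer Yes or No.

No

B, D, E, G form a clique, so at least 4 colors are needed.
So 3 colors are not enough.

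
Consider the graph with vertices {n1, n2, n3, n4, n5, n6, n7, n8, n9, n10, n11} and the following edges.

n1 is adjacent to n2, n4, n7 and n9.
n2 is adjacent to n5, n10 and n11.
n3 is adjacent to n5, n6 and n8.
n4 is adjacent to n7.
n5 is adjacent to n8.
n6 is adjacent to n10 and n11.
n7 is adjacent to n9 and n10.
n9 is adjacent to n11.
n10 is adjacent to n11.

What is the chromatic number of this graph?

3

n6, n10, n11 are pairwise adjacent, so at least 3 colors are needed.
3 colors suffice: n1=3, n2=2, n3=1, n4=1, n5=3, n6=2, n7=2, n8=2, n9=1, n10=1, n11=3. Every edge joins two different colors.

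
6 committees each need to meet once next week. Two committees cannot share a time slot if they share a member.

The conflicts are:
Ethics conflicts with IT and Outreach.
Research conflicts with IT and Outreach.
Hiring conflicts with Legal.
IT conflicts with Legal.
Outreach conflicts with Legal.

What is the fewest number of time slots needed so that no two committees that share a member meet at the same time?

Hiring and Legal conflict, so at least 2 time slots are needed.
2 time slots suffice: time slot 1 → {Hiring, IT, Outreach}; time slot 2 → {Ethics, Research, Legal}. No two conflicting committees share a time slot.

2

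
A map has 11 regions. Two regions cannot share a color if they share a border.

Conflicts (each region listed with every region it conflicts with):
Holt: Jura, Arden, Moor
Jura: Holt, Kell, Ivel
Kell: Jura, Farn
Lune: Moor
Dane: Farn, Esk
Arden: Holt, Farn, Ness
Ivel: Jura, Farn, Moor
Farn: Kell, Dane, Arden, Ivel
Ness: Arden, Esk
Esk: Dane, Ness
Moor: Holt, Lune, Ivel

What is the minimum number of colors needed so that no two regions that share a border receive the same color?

3

The cycle Ivel-Jura-Holt-Arden-Farn-Ivel has odd length 5, so it cannot be 2-colored; at least 3 colors are needed.
One proper 3-coloring: Holt=1, Jura=2, Kell=3, Lune=1, Dane=2, Arden=2, Ivel=3, Farn=1, Ness=3, Esk=1, Moor=2. Every pair that conflicts lands in different colors.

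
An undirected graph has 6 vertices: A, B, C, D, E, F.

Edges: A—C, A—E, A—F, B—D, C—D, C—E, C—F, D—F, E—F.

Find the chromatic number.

4

A, C, E, F are mutually adjacent (a clique of size 4), so at least 4 colors are needed.
One proper 4-coloring: A=4, B=1, C=2, D=3, E=3, F=1. Each edge has distinct colors on its endpoints.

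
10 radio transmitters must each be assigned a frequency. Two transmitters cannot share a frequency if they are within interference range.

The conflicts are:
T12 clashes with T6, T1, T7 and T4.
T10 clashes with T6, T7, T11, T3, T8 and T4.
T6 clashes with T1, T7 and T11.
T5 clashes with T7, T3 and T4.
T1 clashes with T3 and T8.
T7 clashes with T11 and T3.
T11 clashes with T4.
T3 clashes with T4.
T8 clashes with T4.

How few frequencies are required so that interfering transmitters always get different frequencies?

4

T10, T6, T7, T11 all conflict with each other, so at least 4 frequencies are needed.
A valid assignment using 4 frequencies: T12=2, T10=2, T6=3, T5=2, T1=1, T7=1, T11=4, T3=3, T8=3, T4=1. Each listed conflict is separated.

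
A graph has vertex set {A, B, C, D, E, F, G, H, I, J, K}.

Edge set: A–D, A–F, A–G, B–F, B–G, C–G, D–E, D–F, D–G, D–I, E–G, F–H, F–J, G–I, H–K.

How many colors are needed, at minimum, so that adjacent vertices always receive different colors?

A, D, F form a triangle, so at least 3 colors are needed.
A valid assignment using 3 colors: A=green, B=blue, C=blue, D=blue, E=green, F=red, G=red, H=blue, I=green, J=blue, K=red. Every edge joins two different colors.

3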